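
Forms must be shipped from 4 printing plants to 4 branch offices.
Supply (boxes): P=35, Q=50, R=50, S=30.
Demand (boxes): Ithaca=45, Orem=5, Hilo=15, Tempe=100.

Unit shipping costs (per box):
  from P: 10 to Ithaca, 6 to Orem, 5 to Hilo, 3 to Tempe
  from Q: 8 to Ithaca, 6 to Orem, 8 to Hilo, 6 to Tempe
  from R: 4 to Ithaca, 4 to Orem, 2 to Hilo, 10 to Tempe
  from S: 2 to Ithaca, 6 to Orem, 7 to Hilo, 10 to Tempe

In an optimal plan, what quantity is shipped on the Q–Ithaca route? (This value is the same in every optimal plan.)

Optimal shipments:
  P–Tempe: 35 × 3 = 105
  Q–Tempe: 50 × 6 = 300
  R–Ithaca: 15 × 4 = 60
  R–Orem: 5 × 4 = 20
  R–Hilo: 15 × 2 = 30
  R–Tempe: 15 × 10 = 150
  S–Ithaca: 30 × 2 = 60
Total cost = 725.
The route Q→Ithaca is not used.

0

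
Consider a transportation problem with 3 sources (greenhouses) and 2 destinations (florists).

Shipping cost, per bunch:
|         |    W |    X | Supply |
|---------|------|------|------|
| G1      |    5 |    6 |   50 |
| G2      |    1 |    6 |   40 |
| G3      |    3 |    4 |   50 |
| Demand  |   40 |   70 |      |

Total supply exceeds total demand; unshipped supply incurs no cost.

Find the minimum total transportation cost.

360

A cheapest plan:
  G1->X: 20 × 6 = 120
  G2->W: 40 × 1 = 40
  G3->X: 50 × 4 = 200
Total = 120 + 40 + 200 = 360.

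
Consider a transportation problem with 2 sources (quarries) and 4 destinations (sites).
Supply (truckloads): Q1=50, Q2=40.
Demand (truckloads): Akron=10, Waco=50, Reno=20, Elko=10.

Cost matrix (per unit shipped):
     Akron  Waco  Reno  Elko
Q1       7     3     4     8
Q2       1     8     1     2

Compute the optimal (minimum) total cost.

A cheapest plan:
  Q1–Waco: 50 truckloads
  Q2–Akron: 10 truckloads
  Q2–Reno: 20 truckloads
  Q2–Elko: 10 truckloads
Total cost = 200.

200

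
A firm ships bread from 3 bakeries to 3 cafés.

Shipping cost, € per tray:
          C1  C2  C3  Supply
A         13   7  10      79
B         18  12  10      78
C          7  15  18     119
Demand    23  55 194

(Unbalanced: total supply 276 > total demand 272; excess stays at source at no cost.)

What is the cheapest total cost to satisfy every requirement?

3222

An optimal shipping plan:
  A–C2: 55 trays
  A–C3: 24 trays
  B–C3: 78 trays
  C–C1: 23 trays
  C–C3: 92 trays
Total cost = €3222.
(Supply check: A ships 79; B ships 78; C ships 115.)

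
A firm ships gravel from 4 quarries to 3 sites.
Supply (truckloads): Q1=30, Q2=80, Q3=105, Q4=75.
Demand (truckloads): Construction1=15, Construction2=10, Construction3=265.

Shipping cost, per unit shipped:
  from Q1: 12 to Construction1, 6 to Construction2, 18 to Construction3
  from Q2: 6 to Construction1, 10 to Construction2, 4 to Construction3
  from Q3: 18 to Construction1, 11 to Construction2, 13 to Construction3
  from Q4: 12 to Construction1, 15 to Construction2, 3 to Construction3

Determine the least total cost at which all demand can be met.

An optimal shipping plan:
  Q1→Construction1: 15 × 12 = 180
  Q1→Construction2: 10 × 6 = 60
  Q1→Construction3: 5 × 18 = 90
  Q2→Construction3: 80 × 4 = 320
  Q3→Construction3: 105 × 13 = 1365
  Q4→Construction3: 75 × 3 = 225
Total = 180 + 60 + 90 + 320 + 1365 + 225 = 2240.
(Supply check: Q1 ships 30; Q2 ships 80; Q3 ships 105; Q4 ships 75.)

2240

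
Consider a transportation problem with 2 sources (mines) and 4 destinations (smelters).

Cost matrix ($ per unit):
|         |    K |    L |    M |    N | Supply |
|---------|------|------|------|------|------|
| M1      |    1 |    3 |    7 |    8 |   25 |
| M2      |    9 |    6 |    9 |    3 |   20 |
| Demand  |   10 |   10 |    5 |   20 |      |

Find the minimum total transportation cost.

An optimal shipping plan:
  M1→K: 10 × $1 = $10
  M1→L: 10 × $3 = $30
  M1→M: 5 × $7 = $35
  M2→N: 20 × $3 = $60
Total = 10 + 30 + 35 + 60 = $135.

135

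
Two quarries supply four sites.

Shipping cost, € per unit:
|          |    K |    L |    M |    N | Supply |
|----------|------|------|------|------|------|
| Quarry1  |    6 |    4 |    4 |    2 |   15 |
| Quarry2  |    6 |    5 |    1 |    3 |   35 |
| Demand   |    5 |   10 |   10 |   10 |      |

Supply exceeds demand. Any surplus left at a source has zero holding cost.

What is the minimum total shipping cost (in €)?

An optimal shipping plan:
  Quarry1→L: 10 truckloads
  Quarry1→N: 5 truckloads
  Quarry2→K: 5 truckloads
  Quarry2→M: 10 truckloads
  Quarry2→N: 5 truckloads
Total cost = €105.

105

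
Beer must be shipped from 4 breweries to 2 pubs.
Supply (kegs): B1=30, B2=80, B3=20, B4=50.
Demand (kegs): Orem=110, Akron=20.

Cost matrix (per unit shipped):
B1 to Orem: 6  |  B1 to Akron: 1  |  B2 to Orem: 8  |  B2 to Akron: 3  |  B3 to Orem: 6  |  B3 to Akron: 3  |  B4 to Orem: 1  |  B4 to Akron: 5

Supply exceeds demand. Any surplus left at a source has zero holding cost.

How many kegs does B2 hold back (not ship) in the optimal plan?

50

Minimum-cost shipments:
  B1->Orem: 10 × 6 = 60
  B1->Akron: 20 × 1 = 20
  B2->Orem: 30 × 8 = 240
  B3->Orem: 20 × 6 = 120
  B4->Orem: 50 × 1 = 50
Total cost = 490.
B2 ships 30 of its 80, leaving 50.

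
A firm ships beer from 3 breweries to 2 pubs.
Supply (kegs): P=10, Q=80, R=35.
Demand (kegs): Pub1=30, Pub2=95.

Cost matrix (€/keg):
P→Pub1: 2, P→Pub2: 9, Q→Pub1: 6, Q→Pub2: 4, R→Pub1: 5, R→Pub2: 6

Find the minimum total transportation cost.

530

One minimum-cost allocation:
  P→Pub1: 10 × €2 = €20
  Q→Pub2: 80 × €4 = €320
  R→Pub1: 20 × €5 = €100
  R→Pub2: 15 × €6 = €90
Total = 20 + 320 + 100 + 90 = €530.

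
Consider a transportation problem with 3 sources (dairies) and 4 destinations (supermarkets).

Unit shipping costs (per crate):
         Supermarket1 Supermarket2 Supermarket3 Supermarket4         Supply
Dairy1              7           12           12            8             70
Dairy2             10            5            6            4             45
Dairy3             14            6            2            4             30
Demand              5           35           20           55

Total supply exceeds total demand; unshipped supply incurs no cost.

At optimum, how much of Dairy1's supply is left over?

30

Minimum-cost shipments:
  Dairy1–Supermarket1: 5 × 7 = 35
  Dairy1–Supermarket4: 35 × 8 = 280
  Dairy2–Supermarket2: 35 × 5 = 175
  Dairy2–Supermarket4: 10 × 4 = 40
  Dairy3–Supermarket3: 20 × 2 = 40
  Dairy3–Supermarket4: 10 × 4 = 40
Total cost = 610.
Dairy1 ships 40 of its 70, leaving 30.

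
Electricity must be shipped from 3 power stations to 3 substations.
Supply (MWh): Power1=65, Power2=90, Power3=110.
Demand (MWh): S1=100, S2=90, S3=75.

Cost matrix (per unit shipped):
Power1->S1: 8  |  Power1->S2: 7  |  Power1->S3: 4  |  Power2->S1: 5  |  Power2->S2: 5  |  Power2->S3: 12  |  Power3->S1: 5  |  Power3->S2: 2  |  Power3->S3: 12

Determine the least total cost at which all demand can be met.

A cheapest plan:
  Power1→S3: 65 × 4 = 260
  Power2→S1: 80 × 5 = 400
  Power2→S3: 10 × 12 = 120
  Power3→S1: 20 × 5 = 100
  Power3→S2: 90 × 2 = 180
Total = 260 + 400 + 120 + 100 + 180 = 1060.

1060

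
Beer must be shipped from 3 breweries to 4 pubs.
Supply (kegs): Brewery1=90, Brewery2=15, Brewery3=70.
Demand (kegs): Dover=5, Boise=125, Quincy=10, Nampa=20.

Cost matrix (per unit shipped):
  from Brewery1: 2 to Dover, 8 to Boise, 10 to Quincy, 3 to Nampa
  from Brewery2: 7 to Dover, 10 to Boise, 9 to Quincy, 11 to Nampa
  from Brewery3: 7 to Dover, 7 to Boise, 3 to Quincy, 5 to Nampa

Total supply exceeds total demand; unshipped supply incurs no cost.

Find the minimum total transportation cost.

Optimal allocation:
  Brewery1–Dover: 5 × 2 = 10
  Brewery1–Boise: 65 × 8 = 520
  Brewery1–Nampa: 20 × 3 = 60
  Brewery3–Boise: 60 × 7 = 420
  Brewery3–Quincy: 10 × 3 = 30
Total = 10 + 520 + 60 + 420 + 30 = 1040.

1040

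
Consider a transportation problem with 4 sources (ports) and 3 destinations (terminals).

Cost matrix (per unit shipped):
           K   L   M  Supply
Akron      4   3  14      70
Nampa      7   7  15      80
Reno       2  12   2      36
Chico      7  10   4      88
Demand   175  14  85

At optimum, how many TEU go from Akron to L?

14

The minimum-cost plan:
  Akron–K: 56 TEU
  Akron–L: 14 TEU
  Nampa–K: 80 TEU
  Reno–K: 36 TEU
  Chico–K: 3 TEU
  Chico–M: 85 TEU
Total cost = 1259.
So Akron→L carries 14 TEU.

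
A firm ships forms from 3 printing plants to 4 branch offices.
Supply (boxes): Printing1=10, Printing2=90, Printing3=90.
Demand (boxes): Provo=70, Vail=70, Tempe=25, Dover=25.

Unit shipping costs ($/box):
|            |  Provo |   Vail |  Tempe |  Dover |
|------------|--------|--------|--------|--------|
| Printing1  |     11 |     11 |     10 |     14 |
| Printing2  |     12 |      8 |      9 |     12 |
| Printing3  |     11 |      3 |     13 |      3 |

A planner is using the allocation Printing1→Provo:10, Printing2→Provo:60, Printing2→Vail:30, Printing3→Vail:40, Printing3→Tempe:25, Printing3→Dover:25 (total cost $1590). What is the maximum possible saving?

Current plan cost = 10·11 + 60·12 + 30·8 + 40·3 + 25·13 + 25·3 = $1590.
Optimal plan:
  Printing1→Provo: 10 × $11 = $110
  Printing2→Provo: 60 × $12 = $720
  Printing2→Vail: 5 × $8 = $40
  Printing2→Tempe: 25 × $9 = $225
  Printing3→Vail: 65 × $3 = $195
  Printing3→Dover: 25 × $3 = $75
Optimal cost = $1365.
Saving = 1590 − 1365 = $225.

225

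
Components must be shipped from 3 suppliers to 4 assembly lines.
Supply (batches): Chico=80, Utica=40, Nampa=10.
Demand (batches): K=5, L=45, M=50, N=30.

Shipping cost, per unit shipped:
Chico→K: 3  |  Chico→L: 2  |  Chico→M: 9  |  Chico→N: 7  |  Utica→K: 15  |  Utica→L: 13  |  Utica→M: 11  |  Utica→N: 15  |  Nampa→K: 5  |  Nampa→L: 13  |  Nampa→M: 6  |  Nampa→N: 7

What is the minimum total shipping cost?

A cheapest plan:
  Chico→K: 5 × 3 = 15
  Chico→L: 45 × 2 = 90
  Chico→N: 30 × 7 = 210
  Utica→M: 40 × 11 = 440
  Nampa→M: 10 × 6 = 60
Total = 15 + 90 + 210 + 440 + 60 = 815.

815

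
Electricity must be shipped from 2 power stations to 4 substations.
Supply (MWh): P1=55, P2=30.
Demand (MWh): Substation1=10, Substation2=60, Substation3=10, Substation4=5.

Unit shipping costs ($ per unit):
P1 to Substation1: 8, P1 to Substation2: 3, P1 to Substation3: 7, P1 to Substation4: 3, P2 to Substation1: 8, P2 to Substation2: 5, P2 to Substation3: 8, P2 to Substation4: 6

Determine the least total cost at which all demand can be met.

An optimal shipping plan:
  P1→Substation2: 50 × $3 = $150
  P1→Substation4: 5 × $3 = $15
  P2→Substation1: 10 × $8 = $80
  P2→Substation2: 10 × $5 = $50
  P2→Substation3: 10 × $8 = $80
Total = 150 + 15 + 80 + 50 + 80 = $375.

375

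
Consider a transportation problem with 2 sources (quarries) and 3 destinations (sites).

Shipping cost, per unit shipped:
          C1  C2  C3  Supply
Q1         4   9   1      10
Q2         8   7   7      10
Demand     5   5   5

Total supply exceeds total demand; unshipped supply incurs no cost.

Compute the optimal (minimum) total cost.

60

A cheapest plan:
  Q1–C1: 5 × 4 = 20
  Q1–C3: 5 × 1 = 5
  Q2–C2: 5 × 7 = 35
Total = 20 + 5 + 35 = 60.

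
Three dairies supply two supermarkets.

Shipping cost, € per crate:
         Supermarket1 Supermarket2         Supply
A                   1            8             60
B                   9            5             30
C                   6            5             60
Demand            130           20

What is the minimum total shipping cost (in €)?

An optimal shipping plan:
  A–Supermarket1: 60 × €1 = €60
  B–Supermarket1: 10 × €9 = €90
  B–Supermarket2: 20 × €5 = €100
  C–Supermarket1: 60 × €6 = €360
Total = 60 + 90 + 100 + 360 = €610.
(Supply check: A ships 60; B ships 30; C ships 60.)

610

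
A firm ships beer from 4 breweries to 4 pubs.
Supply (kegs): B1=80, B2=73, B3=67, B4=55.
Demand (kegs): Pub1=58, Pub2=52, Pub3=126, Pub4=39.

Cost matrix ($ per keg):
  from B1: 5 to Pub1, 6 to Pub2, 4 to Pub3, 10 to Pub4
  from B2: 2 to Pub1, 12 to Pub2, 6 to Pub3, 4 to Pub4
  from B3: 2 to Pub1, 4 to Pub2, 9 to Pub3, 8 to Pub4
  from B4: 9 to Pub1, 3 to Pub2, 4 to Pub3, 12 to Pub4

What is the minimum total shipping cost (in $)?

A cheapest plan:
  B1–Pub3: 80 kegs
  B2–Pub1: 34 kegs
  B2–Pub4: 39 kegs
  B3–Pub1: 24 kegs
  B3–Pub2: 43 kegs
  B4–Pub2: 9 kegs
  B4–Pub3: 46 kegs
Total cost = $975.

975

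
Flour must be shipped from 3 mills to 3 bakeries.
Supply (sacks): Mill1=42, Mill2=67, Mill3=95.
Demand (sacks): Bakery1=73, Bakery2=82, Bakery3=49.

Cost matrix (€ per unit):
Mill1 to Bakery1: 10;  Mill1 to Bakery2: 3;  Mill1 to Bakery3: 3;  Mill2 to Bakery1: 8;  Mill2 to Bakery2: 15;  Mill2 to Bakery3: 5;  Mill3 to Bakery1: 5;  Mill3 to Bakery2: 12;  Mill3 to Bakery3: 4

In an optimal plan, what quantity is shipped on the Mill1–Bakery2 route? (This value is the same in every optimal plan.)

Optimal shipments:
  Mill1–Bakery2: 42 sacks
  Mill2–Bakery1: 18 sacks
  Mill2–Bakery3: 49 sacks
  Mill3–Bakery1: 55 sacks
  Mill3–Bakery2: 40 sacks
Total cost = €1270.
So Mill1→Bakery2 carries 42 sacks.

42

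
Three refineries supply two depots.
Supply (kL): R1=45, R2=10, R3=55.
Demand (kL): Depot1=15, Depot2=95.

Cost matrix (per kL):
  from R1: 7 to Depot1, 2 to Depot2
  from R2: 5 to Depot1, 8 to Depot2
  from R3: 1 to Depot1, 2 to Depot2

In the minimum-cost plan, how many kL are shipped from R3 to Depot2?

50

Optimal shipments:
  R1 to Depot2: 45 × 2 = 90
  R2 to Depot1: 10 × 5 = 50
  R3 to Depot1: 5 × 1 = 5
  R3 to Depot2: 50 × 2 = 100
Total cost = 245.
So R3→Depot2 carries 50 kL.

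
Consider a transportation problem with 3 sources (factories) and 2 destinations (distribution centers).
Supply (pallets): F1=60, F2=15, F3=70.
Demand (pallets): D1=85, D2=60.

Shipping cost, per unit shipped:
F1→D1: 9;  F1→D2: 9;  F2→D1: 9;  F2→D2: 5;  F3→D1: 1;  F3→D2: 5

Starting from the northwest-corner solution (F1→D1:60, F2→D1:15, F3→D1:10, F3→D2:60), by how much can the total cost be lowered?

Current plan cost = 60·9 + 15·9 + 10·1 + 60·5 = 985.
Optimal plan:
  F1 to D1: 15 × 9 = 135
  F1 to D2: 45 × 9 = 405
  F2 to D2: 15 × 5 = 75
  F3 to D1: 70 × 1 = 70
Optimal cost = 685.
Saving = 985 − 685 = 300.

300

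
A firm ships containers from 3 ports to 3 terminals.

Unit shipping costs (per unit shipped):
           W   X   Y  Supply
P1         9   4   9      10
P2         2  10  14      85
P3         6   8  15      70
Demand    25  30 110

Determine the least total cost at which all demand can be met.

1820

Optimal allocation:
  P1→Y: 10 × 9 = 90
  P2→W: 25 × 2 = 50
  P2→Y: 60 × 14 = 840
  P3→X: 30 × 8 = 240
  P3→Y: 40 × 15 = 600
Total = 90 + 50 + 840 + 240 + 600 = 1820.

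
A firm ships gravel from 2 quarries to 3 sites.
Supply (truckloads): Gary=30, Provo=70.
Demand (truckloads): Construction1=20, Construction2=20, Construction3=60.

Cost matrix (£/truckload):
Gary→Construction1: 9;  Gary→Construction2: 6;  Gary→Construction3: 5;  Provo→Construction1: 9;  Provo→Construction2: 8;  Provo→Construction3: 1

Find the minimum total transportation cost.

One minimum-cost allocation:
  Gary->Construction1: 10 × £9 = £90
  Gary->Construction2: 20 × £6 = £120
  Provo->Construction1: 10 × £9 = £90
  Provo->Construction3: 60 × £1 = £60
Total = 90 + 120 + 90 + 60 = £360.
(Supply check: Gary ships 30; Provo ships 70.)

360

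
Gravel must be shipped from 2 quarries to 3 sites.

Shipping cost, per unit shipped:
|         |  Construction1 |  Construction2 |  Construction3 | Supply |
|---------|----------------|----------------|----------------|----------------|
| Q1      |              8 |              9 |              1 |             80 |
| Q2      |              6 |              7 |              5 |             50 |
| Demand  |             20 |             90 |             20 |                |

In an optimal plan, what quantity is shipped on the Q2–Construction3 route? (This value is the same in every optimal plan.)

Solving gives:
  Q1 to Construction1: 20 truckloads
  Q1 to Construction2: 40 truckloads
  Q1 to Construction3: 20 truckloads
  Q2 to Construction2: 50 truckloads
Total cost = 890.
The route Q2→Construction3 is not used.

0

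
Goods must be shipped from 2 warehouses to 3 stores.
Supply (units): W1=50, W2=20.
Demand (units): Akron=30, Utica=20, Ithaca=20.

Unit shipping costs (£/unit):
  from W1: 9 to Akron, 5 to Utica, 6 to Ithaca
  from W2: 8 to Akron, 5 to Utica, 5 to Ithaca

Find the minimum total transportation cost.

470

One minimum-cost allocation:
  W1 to Akron: 10 × £9 = £90
  W1 to Utica: 20 × £5 = £100
  W1 to Ithaca: 20 × £6 = £120
  W2 to Akron: 20 × £8 = £160
Total = 90 + 100 + 120 + 160 = £470.
(Supply check: W1 ships 50; W2 ships 20.)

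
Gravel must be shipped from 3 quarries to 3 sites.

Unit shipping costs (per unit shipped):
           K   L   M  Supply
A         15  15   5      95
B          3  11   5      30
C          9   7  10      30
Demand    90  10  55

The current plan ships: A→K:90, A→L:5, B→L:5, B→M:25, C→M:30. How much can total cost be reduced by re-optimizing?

Current plan cost = 90·15 + 5·15 + 5·11 + 25·5 + 30·10 = 1905.
Optimal plan:
  A->K: 40 × 15 = 600
  A->M: 55 × 5 = 275
  B->K: 30 × 3 = 90
  C->K: 20 × 9 = 180
  C->L: 10 × 7 = 70
Optimal cost = 1215.
Saving = 1905 − 1215 = 690.

690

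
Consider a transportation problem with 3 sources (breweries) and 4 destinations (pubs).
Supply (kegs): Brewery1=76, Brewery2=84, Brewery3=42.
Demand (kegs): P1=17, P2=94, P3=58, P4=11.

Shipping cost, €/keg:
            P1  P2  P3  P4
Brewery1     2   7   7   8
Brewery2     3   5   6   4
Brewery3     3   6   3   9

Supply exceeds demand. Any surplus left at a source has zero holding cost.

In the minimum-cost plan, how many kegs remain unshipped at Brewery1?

22

An optimal plan:
  Brewery1→P1: 17 × €2 = €34
  Brewery1→P2: 21 × €7 = €147
  Brewery1→P3: 16 × €7 = €112
  Brewery2→P2: 73 × €5 = €365
  Brewery2→P4: 11 × €4 = €44
  Brewery3→P3: 42 × €3 = €126
Total cost = €828.
Brewery1 ships 54 of its 76, leaving 22.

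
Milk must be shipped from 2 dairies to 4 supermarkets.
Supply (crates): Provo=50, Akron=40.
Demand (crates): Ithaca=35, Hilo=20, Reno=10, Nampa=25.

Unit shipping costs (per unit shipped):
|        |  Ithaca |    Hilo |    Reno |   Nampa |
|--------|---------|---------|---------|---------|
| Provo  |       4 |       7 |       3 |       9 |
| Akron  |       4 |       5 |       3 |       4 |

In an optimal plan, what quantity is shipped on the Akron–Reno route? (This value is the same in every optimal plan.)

Solving gives:
  Provo to Ithaca: 35 × 4 = 140
  Provo to Hilo: 5 × 7 = 35
  Provo to Reno: 10 × 3 = 30
  Akron to Hilo: 15 × 5 = 75
  Akron to Nampa: 25 × 4 = 100
Total cost = 380.
The route Akron→Reno is not used.

0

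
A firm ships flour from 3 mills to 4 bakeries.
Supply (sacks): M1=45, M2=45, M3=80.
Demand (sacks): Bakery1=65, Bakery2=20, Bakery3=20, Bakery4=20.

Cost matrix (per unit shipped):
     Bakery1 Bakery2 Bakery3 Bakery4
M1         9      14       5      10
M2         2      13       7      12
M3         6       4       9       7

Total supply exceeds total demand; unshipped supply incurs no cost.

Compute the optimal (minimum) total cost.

A cheapest plan:
  M1 to Bakery3: 20 × 5 = 100
  M2 to Bakery1: 45 × 2 = 90
  M3 to Bakery1: 20 × 6 = 120
  M3 to Bakery2: 20 × 4 = 80
  M3 to Bakery4: 20 × 7 = 140
Total = 100 + 90 + 120 + 80 + 140 = 530.
(Supply check: M1 ships 20; M2 ships 45; M3 ships 60.)

530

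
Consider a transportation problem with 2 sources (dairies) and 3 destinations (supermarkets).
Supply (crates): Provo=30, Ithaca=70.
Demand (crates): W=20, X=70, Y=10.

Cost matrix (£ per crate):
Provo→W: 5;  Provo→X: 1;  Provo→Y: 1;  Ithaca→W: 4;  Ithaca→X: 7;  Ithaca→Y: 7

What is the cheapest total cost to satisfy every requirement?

460

One minimum-cost allocation:
  Provo->X: 20 crates
  Provo->Y: 10 crates
  Ithaca->W: 20 crates
  Ithaca->X: 50 crates
Total cost = £460.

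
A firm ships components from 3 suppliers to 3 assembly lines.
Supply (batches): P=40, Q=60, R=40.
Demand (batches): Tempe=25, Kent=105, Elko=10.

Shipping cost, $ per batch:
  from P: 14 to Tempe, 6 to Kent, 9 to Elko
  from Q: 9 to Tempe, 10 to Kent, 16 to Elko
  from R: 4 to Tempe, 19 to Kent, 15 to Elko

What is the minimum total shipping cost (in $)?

1185

Optimal allocation:
  P->Kent: 40 × $6 = $240
  Q->Kent: 60 × $10 = $600
  R->Tempe: 25 × $4 = $100
  R->Kent: 5 × $19 = $95
  R->Elko: 10 × $15 = $150
Total = 240 + 600 + 100 + 95 + 150 = $1185.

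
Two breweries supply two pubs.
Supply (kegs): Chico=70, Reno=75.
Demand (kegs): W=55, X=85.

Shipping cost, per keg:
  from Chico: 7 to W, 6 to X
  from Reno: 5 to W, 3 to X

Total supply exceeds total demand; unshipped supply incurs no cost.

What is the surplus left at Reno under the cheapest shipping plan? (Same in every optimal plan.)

0

Minimum-cost shipments:
  Chico to W: 55 × 7 = 385
  Chico to X: 10 × 6 = 60
  Reno to X: 75 × 3 = 225
Total cost = 670.
Reno ships 75 of its 75, leaving 0.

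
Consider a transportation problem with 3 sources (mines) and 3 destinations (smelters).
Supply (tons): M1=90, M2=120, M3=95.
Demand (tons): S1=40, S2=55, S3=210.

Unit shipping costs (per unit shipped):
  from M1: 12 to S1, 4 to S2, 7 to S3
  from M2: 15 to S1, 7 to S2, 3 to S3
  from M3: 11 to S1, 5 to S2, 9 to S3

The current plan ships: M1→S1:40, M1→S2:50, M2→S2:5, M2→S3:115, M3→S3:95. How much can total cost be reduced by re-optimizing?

210

Current plan cost = 40·12 + 50·4 + 5·7 + 115·3 + 95·9 = 1915.
Optimal plan:
  M1 to S3: 90 × 7 = 630
  M2 to S3: 120 × 3 = 360
  M3 to S1: 40 × 11 = 440
  M3 to S2: 55 × 5 = 275
Optimal cost = 1705.
Saving = 1915 − 1705 = 210.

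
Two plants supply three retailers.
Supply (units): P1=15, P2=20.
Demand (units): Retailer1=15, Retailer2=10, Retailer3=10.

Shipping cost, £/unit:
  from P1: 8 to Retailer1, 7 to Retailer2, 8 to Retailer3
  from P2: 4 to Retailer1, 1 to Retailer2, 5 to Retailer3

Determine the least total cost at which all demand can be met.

170

Optimal allocation:
  P1–Retailer1: 5 × £8 = £40
  P1–Retailer3: 10 × £8 = £80
  P2–Retailer1: 10 × £4 = £40
  P2–Retailer2: 10 × £1 = £10
Total = 40 + 80 + 40 + 10 = £170.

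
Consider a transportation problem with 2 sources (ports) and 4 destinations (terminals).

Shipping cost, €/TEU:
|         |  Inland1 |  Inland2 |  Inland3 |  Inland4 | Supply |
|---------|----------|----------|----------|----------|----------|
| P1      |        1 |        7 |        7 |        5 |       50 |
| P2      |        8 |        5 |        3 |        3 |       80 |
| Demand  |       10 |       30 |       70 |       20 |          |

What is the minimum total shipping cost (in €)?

510

One minimum-cost allocation:
  P1 to Inland1: 10 × €1 = €10
  P1 to Inland2: 30 × €7 = €210
  P1 to Inland4: 10 × €5 = €50
  P2 to Inland3: 70 × €3 = €210
  P2 to Inland4: 10 × €3 = €30
Total = 10 + 210 + 50 + 210 + 30 = €510.
(Supply check: P1 ships 50; P2 ships 80.)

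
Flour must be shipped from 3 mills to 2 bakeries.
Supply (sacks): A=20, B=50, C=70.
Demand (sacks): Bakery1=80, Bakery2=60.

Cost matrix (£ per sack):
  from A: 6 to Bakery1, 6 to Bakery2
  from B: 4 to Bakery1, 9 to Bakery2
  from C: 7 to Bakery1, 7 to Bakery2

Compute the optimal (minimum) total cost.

One minimum-cost allocation:
  A to Bakery1: 20 × £6 = £120
  B to Bakery1: 50 × £4 = £200
  C to Bakery1: 10 × £7 = £70
  C to Bakery2: 60 × £7 = £420
Total = 120 + 200 + 70 + 420 = £810.
(Supply check: A ships 20; B ships 50; C ships 70.)

810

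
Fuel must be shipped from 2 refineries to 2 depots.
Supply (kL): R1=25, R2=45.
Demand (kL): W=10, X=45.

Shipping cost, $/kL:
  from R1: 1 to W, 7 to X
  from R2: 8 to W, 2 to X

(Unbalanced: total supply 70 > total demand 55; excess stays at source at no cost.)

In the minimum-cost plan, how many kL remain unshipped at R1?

An optimal plan:
  R1->W: 10 kL
  R2->X: 45 kL
Total cost = $100.
R1 ships 10 of its 25, leaving 15.

15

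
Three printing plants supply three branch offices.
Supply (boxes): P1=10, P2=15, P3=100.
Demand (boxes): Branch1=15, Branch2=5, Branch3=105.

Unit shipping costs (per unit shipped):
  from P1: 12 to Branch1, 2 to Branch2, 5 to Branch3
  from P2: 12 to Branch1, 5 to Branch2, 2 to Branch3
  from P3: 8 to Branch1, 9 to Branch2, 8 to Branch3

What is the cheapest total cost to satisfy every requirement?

A cheapest plan:
  P1 to Branch2: 5 × 2 = 10
  P1 to Branch3: 5 × 5 = 25
  P2 to Branch3: 15 × 2 = 30
  P3 to Branch1: 15 × 8 = 120
  P3 to Branch3: 85 × 8 = 680
Total = 10 + 25 + 30 + 120 + 680 = 865.
(Supply check: P1 ships 10; P2 ships 15; P3 ships 100.)

865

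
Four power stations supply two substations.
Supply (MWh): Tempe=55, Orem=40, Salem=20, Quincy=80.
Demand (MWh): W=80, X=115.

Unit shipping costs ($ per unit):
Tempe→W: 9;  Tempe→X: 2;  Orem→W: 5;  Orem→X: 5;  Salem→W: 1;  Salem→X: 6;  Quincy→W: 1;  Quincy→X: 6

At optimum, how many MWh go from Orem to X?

40

Optimal shipments:
  Tempe→X: 55 MWh
  Orem→X: 40 MWh
  Salem→W: 20 MWh
  Quincy→W: 60 MWh
  Quincy→X: 20 MWh
Total cost = $510.
So Orem→X carries 40 MWh.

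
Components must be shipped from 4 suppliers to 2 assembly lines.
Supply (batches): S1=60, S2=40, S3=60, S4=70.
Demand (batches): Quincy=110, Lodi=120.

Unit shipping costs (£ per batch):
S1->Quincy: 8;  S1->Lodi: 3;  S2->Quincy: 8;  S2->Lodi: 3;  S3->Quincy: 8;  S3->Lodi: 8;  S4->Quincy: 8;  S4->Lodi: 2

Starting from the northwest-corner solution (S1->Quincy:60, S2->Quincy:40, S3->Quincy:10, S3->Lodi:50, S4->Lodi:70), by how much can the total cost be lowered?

250

Current plan cost = 60·8 + 40·8 + 10·8 + 50·8 + 70·2 = £1420.
Optimal plan:
  S1→Quincy: 50 × £8 = £400
  S1→Lodi: 10 × £3 = £30
  S2→Lodi: 40 × £3 = £120
  S3→Quincy: 60 × £8 = £480
  S4→Lodi: 70 × £2 = £140
Optimal cost = £1170.
Saving = 1420 − 1170 = £250.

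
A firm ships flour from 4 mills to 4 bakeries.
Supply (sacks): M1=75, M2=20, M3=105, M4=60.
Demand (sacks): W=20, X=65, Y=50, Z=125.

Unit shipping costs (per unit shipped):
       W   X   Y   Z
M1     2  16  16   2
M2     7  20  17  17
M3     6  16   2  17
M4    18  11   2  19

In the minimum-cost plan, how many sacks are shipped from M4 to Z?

0

Optimal shipments:
  M1–Z: 75 × 2 = 150
  M2–Z: 20 × 17 = 340
  M3–W: 20 × 6 = 120
  M3–X: 5 × 16 = 80
  M3–Y: 50 × 2 = 100
  M3–Z: 30 × 17 = 510
  M4–X: 60 × 11 = 660
Total cost = 1960.
The route M4→Z is not used.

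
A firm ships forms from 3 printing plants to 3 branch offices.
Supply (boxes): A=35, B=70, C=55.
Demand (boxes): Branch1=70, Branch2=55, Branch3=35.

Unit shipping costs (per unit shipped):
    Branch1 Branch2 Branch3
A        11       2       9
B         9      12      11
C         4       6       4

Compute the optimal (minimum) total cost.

Optimal allocation:
  A to Branch2: 35 × 2 = 70
  B to Branch1: 70 × 9 = 630
  C to Branch2: 20 × 6 = 120
  C to Branch3: 35 × 4 = 140
Total = 70 + 630 + 120 + 140 = 960.

960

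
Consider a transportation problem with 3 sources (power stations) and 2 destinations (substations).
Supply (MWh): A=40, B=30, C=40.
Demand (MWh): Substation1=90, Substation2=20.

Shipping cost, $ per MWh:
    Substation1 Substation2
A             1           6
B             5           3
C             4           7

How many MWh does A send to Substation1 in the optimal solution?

40

Optimal shipments:
  A to Substation1: 40 × $1 = $40
  B to Substation1: 10 × $5 = $50
  B to Substation2: 20 × $3 = $60
  C to Substation1: 40 × $4 = $160
Total cost = $310.
So A→Substation1 carries 40 MWh.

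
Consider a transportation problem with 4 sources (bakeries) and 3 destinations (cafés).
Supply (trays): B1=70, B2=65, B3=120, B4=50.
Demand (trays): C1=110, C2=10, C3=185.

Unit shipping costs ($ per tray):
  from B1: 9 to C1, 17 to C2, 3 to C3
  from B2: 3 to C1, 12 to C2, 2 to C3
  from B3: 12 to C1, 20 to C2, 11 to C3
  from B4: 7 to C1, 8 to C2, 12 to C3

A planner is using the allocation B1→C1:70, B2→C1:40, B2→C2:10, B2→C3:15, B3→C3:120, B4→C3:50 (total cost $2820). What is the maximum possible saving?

730

Current plan cost = 70·9 + 40·3 + 10·12 + 15·2 + 120·11 + 50·12 = $2820.
Optimal plan:
  B1–C3: 70 × $3 = $210
  B2–C3: 65 × $2 = $130
  B3–C1: 70 × $12 = $840
  B3–C3: 50 × $11 = $550
  B4–C1: 40 × $7 = $280
  B4–C2: 10 × $8 = $80
Optimal cost = $2090.
Saving = 2820 − 2090 = $730.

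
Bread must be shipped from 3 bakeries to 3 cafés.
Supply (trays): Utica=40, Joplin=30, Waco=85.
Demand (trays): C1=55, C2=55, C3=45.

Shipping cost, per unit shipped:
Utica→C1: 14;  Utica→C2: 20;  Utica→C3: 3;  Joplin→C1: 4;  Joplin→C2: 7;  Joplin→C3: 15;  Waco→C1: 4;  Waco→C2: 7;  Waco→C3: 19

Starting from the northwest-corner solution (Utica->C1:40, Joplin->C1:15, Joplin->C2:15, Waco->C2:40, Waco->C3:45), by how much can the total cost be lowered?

Current plan cost = 40·14 + 15·4 + 15·7 + 40·7 + 45·19 = 1860.
Optimal plan:
  Utica→C3: 40 × 3 = 120
  Joplin→C1: 25 × 4 = 100
  Joplin→C3: 5 × 15 = 75
  Waco→C1: 30 × 4 = 120
  Waco→C2: 55 × 7 = 385
Optimal cost = 800.
Saving = 1860 − 800 = 1060.

1060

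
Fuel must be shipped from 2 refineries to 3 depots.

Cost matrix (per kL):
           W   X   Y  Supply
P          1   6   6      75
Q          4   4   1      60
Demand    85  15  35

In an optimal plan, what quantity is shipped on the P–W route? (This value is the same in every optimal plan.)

The minimum-cost plan:
  P->W: 75 × 1 = 75
  Q->W: 10 × 4 = 40
  Q->X: 15 × 4 = 60
  Q->Y: 35 × 1 = 35
Total cost = 210.
So P→W carries 75 kL.

75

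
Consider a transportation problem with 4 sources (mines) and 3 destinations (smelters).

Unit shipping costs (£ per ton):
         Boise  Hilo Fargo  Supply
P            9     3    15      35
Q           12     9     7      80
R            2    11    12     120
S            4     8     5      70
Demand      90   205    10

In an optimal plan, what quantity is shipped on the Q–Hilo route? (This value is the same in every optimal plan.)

80

Solving gives:
  P to Hilo: 35 × £3 = £105
  Q to Hilo: 80 × £9 = £720
  R to Boise: 90 × £2 = £180
  R to Hilo: 30 × £11 = £330
  S to Hilo: 60 × £8 = £480
  S to Fargo: 10 × £5 = £50
Total cost = £1865.
So Q→Hilo carries 80 tons.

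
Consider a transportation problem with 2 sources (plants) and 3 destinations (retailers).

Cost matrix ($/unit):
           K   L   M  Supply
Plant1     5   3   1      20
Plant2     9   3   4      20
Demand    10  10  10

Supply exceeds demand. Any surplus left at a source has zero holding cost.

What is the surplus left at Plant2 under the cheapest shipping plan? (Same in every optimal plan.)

10

Minimum-cost shipments:
  Plant1 to K: 10 × $5 = $50
  Plant1 to M: 10 × $1 = $10
  Plant2 to L: 10 × $3 = $30
Total cost = $90.
Plant2 ships 10 of its 20, leaving 10.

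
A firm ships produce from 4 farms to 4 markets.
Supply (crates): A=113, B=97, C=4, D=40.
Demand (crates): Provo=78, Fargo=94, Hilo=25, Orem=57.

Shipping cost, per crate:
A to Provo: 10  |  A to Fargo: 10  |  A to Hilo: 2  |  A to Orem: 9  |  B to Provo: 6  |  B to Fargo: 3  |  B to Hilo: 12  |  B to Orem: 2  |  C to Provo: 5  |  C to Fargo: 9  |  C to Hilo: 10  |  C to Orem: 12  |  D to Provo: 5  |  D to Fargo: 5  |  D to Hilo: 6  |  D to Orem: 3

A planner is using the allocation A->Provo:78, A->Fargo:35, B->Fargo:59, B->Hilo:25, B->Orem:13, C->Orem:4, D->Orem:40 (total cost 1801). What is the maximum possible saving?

Current plan cost = 78·10 + 35·10 + 59·3 + 25·12 + 13·2 + 4·12 + 40·3 = 1801.
Optimal plan:
  A→Provo: 74 × 10 = 740
  A→Fargo: 14 × 10 = 140
  A→Hilo: 25 × 2 = 50
  B→Fargo: 80 × 3 = 240
  B→Orem: 17 × 2 = 34
  C→Provo: 4 × 5 = 20
  D→Orem: 40 × 3 = 120
Optimal cost = 1344.
Saving = 1801 − 1344 = 457.

457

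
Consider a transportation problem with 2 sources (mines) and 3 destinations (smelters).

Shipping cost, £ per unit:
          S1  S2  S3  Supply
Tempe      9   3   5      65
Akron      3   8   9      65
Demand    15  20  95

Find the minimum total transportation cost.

780

An optimal shipping plan:
  Tempe to S2: 20 tons
  Tempe to S3: 45 tons
  Akron to S1: 15 tons
  Akron to S3: 50 tons
Total cost = £780.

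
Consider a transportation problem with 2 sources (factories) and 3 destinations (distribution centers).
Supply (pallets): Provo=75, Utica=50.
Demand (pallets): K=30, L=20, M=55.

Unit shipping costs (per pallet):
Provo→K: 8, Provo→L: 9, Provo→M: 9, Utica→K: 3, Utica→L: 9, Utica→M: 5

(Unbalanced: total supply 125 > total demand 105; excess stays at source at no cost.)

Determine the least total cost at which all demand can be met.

One minimum-cost allocation:
  Provo–L: 20 × 9 = 180
  Provo–M: 35 × 9 = 315
  Utica–K: 30 × 3 = 90
  Utica–M: 20 × 5 = 100
Total = 180 + 315 + 90 + 100 = 685.

685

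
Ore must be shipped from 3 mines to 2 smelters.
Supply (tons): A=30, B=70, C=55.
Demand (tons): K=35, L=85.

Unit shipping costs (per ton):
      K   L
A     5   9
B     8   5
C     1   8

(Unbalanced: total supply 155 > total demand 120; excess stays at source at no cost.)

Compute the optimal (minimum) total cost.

505

Optimal allocation:
  B–L: 70 × 5 = 350
  C–K: 35 × 1 = 35
  C–L: 15 × 8 = 120
Total = 350 + 35 + 120 = 505.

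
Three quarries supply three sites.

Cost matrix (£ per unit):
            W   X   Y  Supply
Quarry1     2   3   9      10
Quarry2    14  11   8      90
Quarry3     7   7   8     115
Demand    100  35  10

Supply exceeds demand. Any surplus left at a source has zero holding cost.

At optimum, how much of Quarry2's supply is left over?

70

Minimum-cost shipments:
  Quarry1–W: 10 truckloads
  Quarry2–X: 10 truckloads
  Quarry2–Y: 10 truckloads
  Quarry3–W: 90 truckloads
  Quarry3–X: 25 truckloads
Total cost = £1015.
Quarry2 ships 20 of its 90, leaving 70.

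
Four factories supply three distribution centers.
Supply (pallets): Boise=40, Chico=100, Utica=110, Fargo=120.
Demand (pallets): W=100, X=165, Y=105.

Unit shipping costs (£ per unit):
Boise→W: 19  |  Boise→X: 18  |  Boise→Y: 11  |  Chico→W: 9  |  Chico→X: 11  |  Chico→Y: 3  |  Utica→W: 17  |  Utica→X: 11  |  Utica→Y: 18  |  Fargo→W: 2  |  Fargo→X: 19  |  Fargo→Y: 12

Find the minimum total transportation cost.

2775

An optimal shipping plan:
  Boise->X: 40 × £18 = £720
  Chico->Y: 100 × £3 = £300
  Utica->X: 110 × £11 = £1210
  Fargo->W: 100 × £2 = £200
  Fargo->X: 15 × £19 = £285
  Fargo->Y: 5 × £12 = £60
Total = 720 + 300 + 1210 + 200 + 285 + 60 = £2775.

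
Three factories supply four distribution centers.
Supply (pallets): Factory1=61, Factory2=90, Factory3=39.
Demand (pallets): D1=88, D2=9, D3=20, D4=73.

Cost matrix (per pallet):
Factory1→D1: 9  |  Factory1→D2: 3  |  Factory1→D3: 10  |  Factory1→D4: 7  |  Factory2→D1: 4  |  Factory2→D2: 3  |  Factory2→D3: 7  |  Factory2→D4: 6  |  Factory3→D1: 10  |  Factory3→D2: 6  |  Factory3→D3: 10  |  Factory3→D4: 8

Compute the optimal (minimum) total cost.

A cheapest plan:
  Factory1→D2: 9 × 3 = 27
  Factory1→D4: 52 × 7 = 364
  Factory2→D1: 88 × 4 = 352
  Factory2→D3: 2 × 7 = 14
  Factory3→D3: 18 × 10 = 180
  Factory3→D4: 21 × 8 = 168
Total = 27 + 364 + 352 + 14 + 180 + 168 = 1105.

1105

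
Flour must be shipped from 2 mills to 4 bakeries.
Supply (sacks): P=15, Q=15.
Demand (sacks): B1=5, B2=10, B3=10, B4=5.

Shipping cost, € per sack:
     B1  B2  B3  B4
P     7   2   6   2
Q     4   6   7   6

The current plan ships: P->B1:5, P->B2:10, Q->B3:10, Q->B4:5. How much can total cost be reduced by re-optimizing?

Current plan cost = 5·7 + 10·2 + 10·7 + 5·6 = €155.
Optimal plan:
  P to B2: 10 × €2 = €20
  P to B4: 5 × €2 = €10
  Q to B1: 5 × €4 = €20
  Q to B3: 10 × €7 = €70
Optimal cost = €120.
Saving = 155 − 120 = €35.

35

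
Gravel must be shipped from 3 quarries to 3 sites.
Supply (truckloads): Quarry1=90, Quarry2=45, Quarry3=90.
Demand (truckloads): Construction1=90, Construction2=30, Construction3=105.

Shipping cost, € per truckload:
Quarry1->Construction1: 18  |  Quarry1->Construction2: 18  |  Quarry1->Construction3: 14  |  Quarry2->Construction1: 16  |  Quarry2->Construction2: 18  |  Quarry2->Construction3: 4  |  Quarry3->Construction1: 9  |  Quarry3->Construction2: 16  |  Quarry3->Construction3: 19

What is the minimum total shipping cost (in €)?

2370

An optimal shipping plan:
  Quarry1→Construction2: 30 × €18 = €540
  Quarry1→Construction3: 60 × €14 = €840
  Quarry2→Construction3: 45 × €4 = €180
  Quarry3→Construction1: 90 × €9 = €810
Total = 540 + 840 + 180 + 810 = €2370.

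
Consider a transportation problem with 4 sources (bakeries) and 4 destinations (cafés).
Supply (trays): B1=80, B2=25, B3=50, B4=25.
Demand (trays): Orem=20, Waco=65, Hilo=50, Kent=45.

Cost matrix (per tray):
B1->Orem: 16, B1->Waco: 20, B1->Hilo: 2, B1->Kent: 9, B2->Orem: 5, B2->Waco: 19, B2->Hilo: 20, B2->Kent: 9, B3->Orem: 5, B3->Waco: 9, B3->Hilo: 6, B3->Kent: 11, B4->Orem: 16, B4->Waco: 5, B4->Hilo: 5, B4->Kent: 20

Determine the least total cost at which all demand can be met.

A cheapest plan:
  B1–Hilo: 50 trays
  B1–Kent: 30 trays
  B2–Orem: 10 trays
  B2–Kent: 15 trays
  B3–Orem: 10 trays
  B3–Waco: 40 trays
  B4–Waco: 25 trays
Total cost = 1090.

1090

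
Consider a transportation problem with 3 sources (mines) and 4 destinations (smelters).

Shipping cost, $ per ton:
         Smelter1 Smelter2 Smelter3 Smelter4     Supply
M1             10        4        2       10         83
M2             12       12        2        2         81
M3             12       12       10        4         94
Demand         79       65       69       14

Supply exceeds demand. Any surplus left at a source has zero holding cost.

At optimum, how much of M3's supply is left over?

An optimal plan:
  M1–Smelter1: 16 × $10 = $160
  M1–Smelter2: 65 × $4 = $260
  M1–Smelter3: 2 × $2 = $4
  M2–Smelter3: 67 × $2 = $134
  M2–Smelter4: 14 × $2 = $28
  M3–Smelter1: 63 × $12 = $756
Total cost = $1342.
M3 ships 63 of its 94, leaving 31.

31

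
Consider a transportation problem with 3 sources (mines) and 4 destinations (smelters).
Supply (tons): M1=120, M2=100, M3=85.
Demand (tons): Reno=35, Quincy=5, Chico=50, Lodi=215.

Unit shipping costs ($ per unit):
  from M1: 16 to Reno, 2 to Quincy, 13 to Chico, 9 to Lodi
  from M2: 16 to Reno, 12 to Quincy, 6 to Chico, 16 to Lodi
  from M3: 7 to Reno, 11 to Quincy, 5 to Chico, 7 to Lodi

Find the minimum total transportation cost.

2740

Optimal allocation:
  M1→Quincy: 5 tons
  M1→Lodi: 115 tons
  M2→Reno: 35 tons
  M2→Chico: 50 tons
  M2→Lodi: 15 tons
  M3→Lodi: 85 tons
Total cost = $2740.
(Supply check: M1 ships 120; M2 ships 100; M3 ships 85.)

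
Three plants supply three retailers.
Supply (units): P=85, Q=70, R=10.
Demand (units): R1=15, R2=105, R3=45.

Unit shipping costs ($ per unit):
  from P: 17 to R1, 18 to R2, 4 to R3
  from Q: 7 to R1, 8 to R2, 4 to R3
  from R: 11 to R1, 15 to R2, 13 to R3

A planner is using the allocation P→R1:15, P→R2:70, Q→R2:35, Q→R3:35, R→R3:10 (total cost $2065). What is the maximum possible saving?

Current plan cost = 15·17 + 70·18 + 35·8 + 35·4 + 10·13 = $2065.
Optimal plan:
  P→R2: 40 × $18 = $720
  P→R3: 45 × $4 = $180
  Q→R1: 5 × $7 = $35
  Q→R2: 65 × $8 = $520
  R→R1: 10 × $11 = $110
Optimal cost = $1565.
Saving = 2065 − 1565 = $500.

500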